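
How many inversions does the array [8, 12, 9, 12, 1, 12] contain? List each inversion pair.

Finding inversions in [8, 12, 9, 12, 1, 12]:

(0, 4): arr[0]=8 > arr[4]=1
(1, 2): arr[1]=12 > arr[2]=9
(1, 4): arr[1]=12 > arr[4]=1
(2, 4): arr[2]=9 > arr[4]=1
(3, 4): arr[3]=12 > arr[4]=1

Total inversions: 5

The array has 5 inversion(s): (0,4), (1,2), (1,4), (2,4), (3,4). Each pair (i,j) satisfies i < j and arr[i] > arr[j].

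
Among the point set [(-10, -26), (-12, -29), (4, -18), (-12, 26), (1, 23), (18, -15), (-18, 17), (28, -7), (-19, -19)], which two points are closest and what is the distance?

Computing all pairwise distances among 9 points:

d((-10, -26), (-12, -29)) = 3.6056 <-- minimum
d((-10, -26), (4, -18)) = 16.1245
d((-10, -26), (-12, 26)) = 52.0384
d((-10, -26), (1, 23)) = 50.2195
d((-10, -26), (18, -15)) = 30.0832
d((-10, -26), (-18, 17)) = 43.7379
d((-10, -26), (28, -7)) = 42.4853
d((-10, -26), (-19, -19)) = 11.4018
d((-12, -29), (4, -18)) = 19.4165
d((-12, -29), (-12, 26)) = 55.0
d((-12, -29), (1, 23)) = 53.6004
d((-12, -29), (18, -15)) = 33.1059
d((-12, -29), (-18, 17)) = 46.3897
d((-12, -29), (28, -7)) = 45.6508
d((-12, -29), (-19, -19)) = 12.2066
d((4, -18), (-12, 26)) = 46.8188
d((4, -18), (1, 23)) = 41.1096
d((4, -18), (18, -15)) = 14.3178
d((4, -18), (-18, 17)) = 41.3401
d((4, -18), (28, -7)) = 26.4008
d((4, -18), (-19, -19)) = 23.0217
d((-12, 26), (1, 23)) = 13.3417
d((-12, 26), (18, -15)) = 50.8035
d((-12, 26), (-18, 17)) = 10.8167
d((-12, 26), (28, -7)) = 51.8556
d((-12, 26), (-19, -19)) = 45.5412
d((1, 23), (18, -15)) = 41.6293
d((1, 23), (-18, 17)) = 19.9249
d((1, 23), (28, -7)) = 40.3609
d((1, 23), (-19, -19)) = 46.5188
d((18, -15), (-18, 17)) = 48.1664
d((18, -15), (28, -7)) = 12.8062
d((18, -15), (-19, -19)) = 37.2156
d((-18, 17), (28, -7)) = 51.8845
d((-18, 17), (-19, -19)) = 36.0139
d((28, -7), (-19, -19)) = 48.5077

Closest pair: (-10, -26) and (-12, -29) with distance 3.6056

The closest pair is (-10, -26) and (-12, -29) with Euclidean distance 3.6056. For 9 points, brute-force pairwise comparison is shown above. For large n, the divide-and-conquer algorithm (sort by x, recurse on halves, check the dividing strip) achieves O(n log n).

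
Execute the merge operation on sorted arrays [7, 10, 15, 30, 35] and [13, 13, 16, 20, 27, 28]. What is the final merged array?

Merging process:

Compare 7 vs 13: take 7 from left. Merged: [7]
Compare 10 vs 13: take 10 from left. Merged: [7, 10]
Compare 15 vs 13: take 13 from right. Merged: [7, 10, 13]
Compare 15 vs 13: take 13 from right. Merged: [7, 10, 13, 13]
Compare 15 vs 16: take 15 from left. Merged: [7, 10, 13, 13, 15]
Compare 30 vs 16: take 16 from right. Merged: [7, 10, 13, 13, 15, 16]
Compare 30 vs 20: take 20 from right. Merged: [7, 10, 13, 13, 15, 16, 20]
Compare 30 vs 27: take 27 from right. Merged: [7, 10, 13, 13, 15, 16, 20, 27]
Compare 30 vs 28: take 28 from right. Merged: [7, 10, 13, 13, 15, 16, 20, 27, 28]
Append remaining from left: [30, 35]. Merged: [7, 10, 13, 13, 15, 16, 20, 27, 28, 30, 35]

Final merged array: [7, 10, 13, 13, 15, 16, 20, 27, 28, 30, 35]
Total comparisons: 9

The merged array is [7, 10, 13, 13, 15, 16, 20, 27, 28, 30, 35], requiring 9 comparisons. The merge step runs in O(n) time where n is the total number of elements.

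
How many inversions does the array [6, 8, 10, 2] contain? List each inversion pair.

Finding inversions in [6, 8, 10, 2]:

(0, 3): arr[0]=6 > arr[3]=2
(1, 3): arr[1]=8 > arr[3]=2
(2, 3): arr[2]=10 > arr[3]=2

Total inversions: 3

The array has 3 inversion(s): (0,3), (1,3), (2,3). Each pair (i,j) satisfies i < j and arr[i] > arr[j].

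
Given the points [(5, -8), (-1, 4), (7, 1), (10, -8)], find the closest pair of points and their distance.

Computing all pairwise distances among 4 points:

d((5, -8), (-1, 4)) = 13.4164
d((5, -8), (7, 1)) = 9.2195
d((5, -8), (10, -8)) = 5.0 <-- minimum
d((-1, 4), (7, 1)) = 8.544
d((-1, 4), (10, -8)) = 16.2788
d((7, 1), (10, -8)) = 9.4868

Closest pair: (5, -8) and (10, -8) with distance 5.0

The closest pair is (5, -8) and (10, -8) with Euclidean distance 5.0. For 4 points, brute-force pairwise comparison is shown above. For large n, the divide-and-conquer algorithm (sort by x, recurse on halves, check the dividing strip) achieves O(n log n).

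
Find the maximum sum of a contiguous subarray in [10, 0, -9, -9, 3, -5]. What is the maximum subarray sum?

Using Kadane's algorithm on [10, 0, -9, -9, 3, -5]:

Scanning through the array:
Position 1 (value 0): max_ending_here = 10, max_so_far = 10
Position 2 (value -9): max_ending_here = 1, max_so_far = 10
Position 3 (value -9): max_ending_here = -8, max_so_far = 10
Position 4 (value 3): max_ending_here = 3, max_so_far = 10
Position 5 (value -5): max_ending_here = -2, max_so_far = 10

Maximum subarray: [10]
Maximum sum: 10

The maximum subarray is [10] with sum 10. This subarray runs from index 0 to index 0.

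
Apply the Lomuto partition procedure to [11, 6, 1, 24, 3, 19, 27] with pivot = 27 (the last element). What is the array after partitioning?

Lomuto partition with pivot = 27:

Initial array: [11, 6, 1, 24, 3, 19, 27]

arr[0]=11 <= 27: swap with position 0, array becomes [11, 6, 1, 24, 3, 19, 27]
arr[1]=6 <= 27: swap with position 1, array becomes [11, 6, 1, 24, 3, 19, 27]
arr[2]=1 <= 27: swap with position 2, array becomes [11, 6, 1, 24, 3, 19, 27]
arr[3]=24 <= 27: swap with position 3, array becomes [11, 6, 1, 24, 3, 19, 27]
arr[4]=3 <= 27: swap with position 4, array becomes [11, 6, 1, 24, 3, 19, 27]
arr[5]=19 <= 27: swap with position 5, array becomes [11, 6, 1, 24, 3, 19, 27]

Place pivot at position 6: [11, 6, 1, 24, 3, 19, 27]
Pivot position: 6

After partitioning with pivot 27, the array becomes [11, 6, 1, 24, 3, 19, 27]. The pivot is placed at index 6. All elements to the left of the pivot are <= 27, and all elements to the right are > 27.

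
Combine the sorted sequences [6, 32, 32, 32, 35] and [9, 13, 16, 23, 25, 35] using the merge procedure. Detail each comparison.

Merging process:

Compare 6 vs 9: take 6 from left. Merged: [6]
Compare 32 vs 9: take 9 from right. Merged: [6, 9]
Compare 32 vs 13: take 13 from right. Merged: [6, 9, 13]
Compare 32 vs 16: take 16 from right. Merged: [6, 9, 13, 16]
Compare 32 vs 23: take 23 from right. Merged: [6, 9, 13, 16, 23]
Compare 32 vs 25: take 25 from right. Merged: [6, 9, 13, 16, 23, 25]
Compare 32 vs 35: take 32 from left. Merged: [6, 9, 13, 16, 23, 25, 32]
Compare 32 vs 35: take 32 from left. Merged: [6, 9, 13, 16, 23, 25, 32, 32]
Compare 32 vs 35: take 32 from left. Merged: [6, 9, 13, 16, 23, 25, 32, 32, 32]
Compare 35 vs 35: take 35 from left. Merged: [6, 9, 13, 16, 23, 25, 32, 32, 32, 35]
Append remaining from right: [35]. Merged: [6, 9, 13, 16, 23, 25, 32, 32, 32, 35, 35]

Final merged array: [6, 9, 13, 16, 23, 25, 32, 32, 32, 35, 35]
Total comparisons: 10

The merged array is [6, 9, 13, 16, 23, 25, 32, 32, 32, 35, 35], requiring 10 comparisons. The merge step runs in O(n) time where n is the total number of elements.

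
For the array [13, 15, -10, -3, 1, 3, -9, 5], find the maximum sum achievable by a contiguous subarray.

Using Kadane's algorithm on [13, 15, -10, -3, 1, 3, -9, 5]:

Scanning through the array:
Position 1 (value 15): max_ending_here = 28, max_so_far = 28
Position 2 (value -10): max_ending_here = 18, max_so_far = 28
Position 3 (value -3): max_ending_here = 15, max_so_far = 28
Position 4 (value 1): max_ending_here = 16, max_so_far = 28
Position 5 (value 3): max_ending_here = 19, max_so_far = 28
Position 6 (value -9): max_ending_here = 10, max_so_far = 28
Position 7 (value 5): max_ending_here = 15, max_so_far = 28

Maximum subarray: [13, 15]
Maximum sum: 28

The maximum subarray is [13, 15] with sum 28. This subarray runs from index 0 to index 1.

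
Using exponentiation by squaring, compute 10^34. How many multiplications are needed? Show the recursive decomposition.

Computing 10^34 by squaring (build up from 10^1; each line after the first costs one multiplication):

10^1 = 10
10^2 = (10^1)^2 = 10^2 = 100
10^4 = (10^2)^2 = 100^2 = 10000
10^8 = (10^4)^2 = 10000^2 = 100000000
10^16 = (10^8)^2 = 100000000^2 = 10000000000000000
10^17 = 10 * 10^16 = 10 * 10000000000000000 = 100000000000000000
10^34 = (10^17)^2 = 100000000000000000^2 = 10000000000000000000000000000000000

Result: 10000000000000000000000000000000000
Multiplications needed: 6 (6 lines after 10^1)

10^34 = 10000000000000000000000000000000000. Using exponentiation by squaring, this requires 6 multiplications. The key idea: if the exponent is even, square the half-power; if odd, multiply by the base once.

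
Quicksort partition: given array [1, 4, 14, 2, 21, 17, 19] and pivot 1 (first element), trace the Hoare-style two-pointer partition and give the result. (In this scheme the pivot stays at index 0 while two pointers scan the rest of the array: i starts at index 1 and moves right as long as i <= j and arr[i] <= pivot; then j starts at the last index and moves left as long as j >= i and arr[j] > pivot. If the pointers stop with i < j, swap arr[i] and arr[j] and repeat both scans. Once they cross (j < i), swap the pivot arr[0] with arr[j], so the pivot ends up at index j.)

Hoare-style two-pointer partition with pivot = 1:

Initial array: [1, 4, 14, 2, 21, 17, 19]

Pointers start at i = 1, j = 6.
i ends at 1, j ends at 0: the pointers have crossed (j < i), so scanning stops.

j = 0, so swapping arr[0] with arr[j] leaves the pivot at position 0: [1, 4, 14, 2, 21, 17, 19]
Pivot position: 0

After partitioning with pivot 1, the array becomes [1, 4, 14, 2, 21, 17, 19]. The pivot is placed at index 0. All elements to the left of the pivot are <= 1, and all elements to the right are > 1.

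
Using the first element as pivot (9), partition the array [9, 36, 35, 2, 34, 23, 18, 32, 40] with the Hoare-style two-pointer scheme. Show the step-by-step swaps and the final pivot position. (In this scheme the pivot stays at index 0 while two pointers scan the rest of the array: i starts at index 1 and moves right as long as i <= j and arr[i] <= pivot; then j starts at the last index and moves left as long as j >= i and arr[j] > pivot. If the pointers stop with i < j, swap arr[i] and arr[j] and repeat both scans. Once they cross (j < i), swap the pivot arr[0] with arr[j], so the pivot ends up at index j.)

Hoare-style two-pointer partition with pivot = 9:

Initial array: [9, 36, 35, 2, 34, 23, 18, 32, 40]

Pointers start at i = 1, j = 8.
i stops at index 1 (arr[1]=36 > 9), j stops at index 3 (arr[3]=2 <= 9): swap arr[1] and arr[3], array becomes [9, 2, 35, 36, 34, 23, 18, 32, 40]
i ends at 2, j ends at 1: the pointers have crossed (j < i), so scanning stops.

Swap pivot arr[0] with arr[1] to place pivot at position 1: [2, 9, 35, 36, 34, 23, 18, 32, 40]
Pivot position: 1

After partitioning with pivot 9, the array becomes [2, 9, 35, 36, 34, 23, 18, 32, 40]. The pivot is placed at index 1. All elements to the left of the pivot are <= 9, and all elements to the right are > 9.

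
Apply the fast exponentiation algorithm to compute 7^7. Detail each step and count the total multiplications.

Computing 7^7 by squaring (build up from 7^1; each line after the first costs one multiplication):

7^1 = 7
7^2 = (7^1)^2 = 7^2 = 49
7^3 = 7 * 7^2 = 7 * 49 = 343
7^6 = (7^3)^2 = 343^2 = 117649
7^7 = 7 * 7^6 = 7 * 117649 = 823543

Result: 823543
Multiplications needed: 4 (4 lines after 7^1)

7^7 = 823543. Using exponentiation by squaring, this requires 4 multiplications. The key idea: if the exponent is even, square the half-power; if odd, multiply by the base once.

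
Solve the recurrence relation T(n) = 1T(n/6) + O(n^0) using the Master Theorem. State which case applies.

Master Theorem for T(n) = 1T(n/6) + O(n^0):

a = 1, b = 6, c = 0
log_b(a) = log_6(1) = 0.0000

Case 2: c = 0 = log_6(1) = 0.0000
T(n) = O(n^0 log n) = O(log n)

For T(n) = 1T(n/6) + O(n^0): log_6(1) = 0.0000. This is Case 2 of the Master Theorem (c = log_b(a), equal work at all levels), giving O(log n).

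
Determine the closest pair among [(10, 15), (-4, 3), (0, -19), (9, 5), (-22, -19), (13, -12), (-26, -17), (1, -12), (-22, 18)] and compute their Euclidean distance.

Computing all pairwise distances among 9 points:

d((10, 15), (-4, 3)) = 18.4391
d((10, 15), (0, -19)) = 35.4401
d((10, 15), (9, 5)) = 10.0499
d((10, 15), (-22, -19)) = 46.6905
d((10, 15), (13, -12)) = 27.1662
d((10, 15), (-26, -17)) = 48.1664
d((10, 15), (1, -12)) = 28.4605
d((10, 15), (-22, 18)) = 32.1403
d((-4, 3), (0, -19)) = 22.3607
d((-4, 3), (9, 5)) = 13.1529
d((-4, 3), (-22, -19)) = 28.4253
d((-4, 3), (13, -12)) = 22.6716
d((-4, 3), (-26, -17)) = 29.7321
d((-4, 3), (1, -12)) = 15.8114
d((-4, 3), (-22, 18)) = 23.4307
d((0, -19), (9, 5)) = 25.632
d((0, -19), (-22, -19)) = 22.0
d((0, -19), (13, -12)) = 14.7648
d((0, -19), (-26, -17)) = 26.0768
d((0, -19), (1, -12)) = 7.0711
d((0, -19), (-22, 18)) = 43.0465
d((9, 5), (-22, -19)) = 39.2046
d((9, 5), (13, -12)) = 17.4642
d((9, 5), (-26, -17)) = 41.3401
d((9, 5), (1, -12)) = 18.7883
d((9, 5), (-22, 18)) = 33.6155
d((-22, -19), (13, -12)) = 35.6931
d((-22, -19), (-26, -17)) = 4.4721 <-- minimum
d((-22, -19), (1, -12)) = 24.0416
d((-22, -19), (-22, 18)) = 37.0
d((13, -12), (-26, -17)) = 39.3192
d((13, -12), (1, -12)) = 12.0
d((13, -12), (-22, 18)) = 46.0977
d((-26, -17), (1, -12)) = 27.4591
d((-26, -17), (-22, 18)) = 35.2278
d((1, -12), (-22, 18)) = 37.8021

Closest pair: (-22, -19) and (-26, -17) with distance 4.4721

The closest pair is (-22, -19) and (-26, -17) with Euclidean distance 4.4721. For 9 points, brute-force pairwise comparison is shown above. For large n, the divide-and-conquer algorithm (sort by x, recurse on halves, check the dividing strip) achieves O(n log n).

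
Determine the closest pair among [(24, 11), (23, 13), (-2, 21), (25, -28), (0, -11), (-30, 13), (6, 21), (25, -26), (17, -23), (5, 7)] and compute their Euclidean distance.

Computing all pairwise distances among 10 points:

d((24, 11), (23, 13)) = 2.2361
d((24, 11), (-2, 21)) = 27.8568
d((24, 11), (25, -28)) = 39.0128
d((24, 11), (0, -11)) = 32.5576
d((24, 11), (-30, 13)) = 54.037
d((24, 11), (6, 21)) = 20.5913
d((24, 11), (25, -26)) = 37.0135
d((24, 11), (17, -23)) = 34.7131
d((24, 11), (5, 7)) = 19.4165
d((23, 13), (-2, 21)) = 26.2488
d((23, 13), (25, -28)) = 41.0488
d((23, 13), (0, -11)) = 33.2415
d((23, 13), (-30, 13)) = 53.0
d((23, 13), (6, 21)) = 18.7883
d((23, 13), (25, -26)) = 39.0512
d((23, 13), (17, -23)) = 36.4966
d((23, 13), (5, 7)) = 18.9737
d((-2, 21), (25, -28)) = 55.9464
d((-2, 21), (0, -11)) = 32.0624
d((-2, 21), (-30, 13)) = 29.1204
d((-2, 21), (6, 21)) = 8.0
d((-2, 21), (25, -26)) = 54.2033
d((-2, 21), (17, -23)) = 47.927
d((-2, 21), (5, 7)) = 15.6525
d((25, -28), (0, -11)) = 30.2324
d((25, -28), (-30, 13)) = 68.6003
d((25, -28), (6, 21)) = 52.5547
d((25, -28), (25, -26)) = 2.0 <-- minimum
d((25, -28), (17, -23)) = 9.434
d((25, -28), (5, 7)) = 40.3113
d((0, -11), (-30, 13)) = 38.4187
d((0, -11), (6, 21)) = 32.5576
d((0, -11), (25, -26)) = 29.1548
d((0, -11), (17, -23)) = 20.8087
d((0, -11), (5, 7)) = 18.6815
d((-30, 13), (6, 21)) = 36.8782
d((-30, 13), (25, -26)) = 67.424
d((-30, 13), (17, -23)) = 59.203
d((-30, 13), (5, 7)) = 35.5106
d((6, 21), (25, -26)) = 50.6952
d((6, 21), (17, -23)) = 45.3542
d((6, 21), (5, 7)) = 14.0357
d((25, -26), (17, -23)) = 8.544
d((25, -26), (5, 7)) = 38.5876
d((17, -23), (5, 7)) = 32.311

Closest pair: (25, -28) and (25, -26) with distance 2.0

The closest pair is (25, -28) and (25, -26) with Euclidean distance 2.0. For 10 points, brute-force pairwise comparison is shown above. For large n, the divide-and-conquer algorithm (sort by x, recurse on halves, check the dividing strip) achieves O(n log n).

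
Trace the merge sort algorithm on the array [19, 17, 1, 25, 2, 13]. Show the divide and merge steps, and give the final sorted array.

Merge sort trace:

Split: [19, 17, 1, 25, 2, 13] -> [19, 17, 1] and [25, 2, 13]
  Split: [19, 17, 1] -> [19] and [17, 1]
    Split: [17, 1] -> [17] and [1]
    Merge: [17] + [1] -> [1, 17]
  Merge: [19] + [1, 17] -> [1, 17, 19]
  Split: [25, 2, 13] -> [25] and [2, 13]
    Split: [2, 13] -> [2] and [13]
    Merge: [2] + [13] -> [2, 13]
  Merge: [25] + [2, 13] -> [2, 13, 25]
Merge: [1, 17, 19] + [2, 13, 25] -> [1, 2, 13, 17, 19, 25]

Final sorted array: [1, 2, 13, 17, 19, 25]

The merge sort proceeds by recursively splitting the array and merging sorted halves.
After all merges, the sorted array is [1, 2, 13, 17, 19, 25].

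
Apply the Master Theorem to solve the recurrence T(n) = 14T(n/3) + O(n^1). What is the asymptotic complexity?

Master Theorem for T(n) = 14T(n/3) + O(n^1):

a = 14, b = 3, c = 1
log_b(a) = log_3(14) = 2.4022

Case 1: c = 1 < log_3(14) = 2.4022
T(n) = O(n^(log_3 14))

For T(n) = 14T(n/3) + O(n^1): log_3(14) = 2.4022. This is Case 1 of the Master Theorem (c < log_b(a), work dominated by leaves), giving O(n^(log_3 14)).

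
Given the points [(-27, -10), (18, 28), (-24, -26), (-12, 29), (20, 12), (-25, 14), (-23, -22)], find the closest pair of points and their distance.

Computing all pairwise distances among 7 points:

d((-27, -10), (18, 28)) = 58.8982
d((-27, -10), (-24, -26)) = 16.2788
d((-27, -10), (-12, 29)) = 41.7852
d((-27, -10), (20, 12)) = 51.8941
d((-27, -10), (-25, 14)) = 24.0832
d((-27, -10), (-23, -22)) = 12.6491
d((18, 28), (-24, -26)) = 68.4105
d((18, 28), (-12, 29)) = 30.0167
d((18, 28), (20, 12)) = 16.1245
d((18, 28), (-25, 14)) = 45.2217
d((18, 28), (-23, -22)) = 64.6607
d((-24, -26), (-12, 29)) = 56.2939
d((-24, -26), (20, 12)) = 58.1378
d((-24, -26), (-25, 14)) = 40.0125
d((-24, -26), (-23, -22)) = 4.1231 <-- minimum
d((-12, 29), (20, 12)) = 36.2353
d((-12, 29), (-25, 14)) = 19.8494
d((-12, 29), (-23, -22)) = 52.1728
d((20, 12), (-25, 14)) = 45.0444
d((20, 12), (-23, -22)) = 54.8179
d((-25, 14), (-23, -22)) = 36.0555

Closest pair: (-24, -26) and (-23, -22) with distance 4.1231

The closest pair is (-24, -26) and (-23, -22) with Euclidean distance 4.1231. For 7 points, brute-force pairwise comparison is shown above. For large n, the divide-and-conquer algorithm (sort by x, recurse on halves, check the dividing strip) achieves O(n log n).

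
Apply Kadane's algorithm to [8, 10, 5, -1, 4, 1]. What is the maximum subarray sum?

Using Kadane's algorithm on [8, 10, 5, -1, 4, 1]:

Scanning through the array:
Position 1 (value 10): max_ending_here = 18, max_so_far = 18
Position 2 (value 5): max_ending_here = 23, max_so_far = 23
Position 3 (value -1): max_ending_here = 22, max_so_far = 23
Position 4 (value 4): max_ending_here = 26, max_so_far = 26
Position 5 (value 1): max_ending_here = 27, max_so_far = 27

Maximum subarray: [8, 10, 5, -1, 4, 1]
Maximum sum: 27

The maximum subarray is [8, 10, 5, -1, 4, 1] with sum 27. This subarray runs from index 0 to index 5.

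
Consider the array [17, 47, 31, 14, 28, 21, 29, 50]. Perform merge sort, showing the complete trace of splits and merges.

Merge sort trace:

Split: [17, 47, 31, 14, 28, 21, 29, 50] -> [17, 47, 31, 14] and [28, 21, 29, 50]
  Split: [17, 47, 31, 14] -> [17, 47] and [31, 14]
    Split: [17, 47] -> [17] and [47]
    Merge: [17] + [47] -> [17, 47]
    Split: [31, 14] -> [31] and [14]
    Merge: [31] + [14] -> [14, 31]
  Merge: [17, 47] + [14, 31] -> [14, 17, 31, 47]
  Split: [28, 21, 29, 50] -> [28, 21] and [29, 50]
    Split: [28, 21] -> [28] and [21]
    Merge: [28] + [21] -> [21, 28]
    Split: [29, 50] -> [29] and [50]
    Merge: [29] + [50] -> [29, 50]
  Merge: [21, 28] + [29, 50] -> [21, 28, 29, 50]
Merge: [14, 17, 31, 47] + [21, 28, 29, 50] -> [14, 17, 21, 28, 29, 31, 47, 50]

Final sorted array: [14, 17, 21, 28, 29, 31, 47, 50]

The merge sort proceeds by recursively splitting the array and merging sorted halves.
After all merges, the sorted array is [14, 17, 21, 28, 29, 31, 47, 50].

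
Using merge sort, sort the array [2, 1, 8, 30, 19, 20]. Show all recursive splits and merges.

Merge sort trace:

Split: [2, 1, 8, 30, 19, 20] -> [2, 1, 8] and [30, 19, 20]
  Split: [2, 1, 8] -> [2] and [1, 8]
    Split: [1, 8] -> [1] and [8]
    Merge: [1] + [8] -> [1, 8]
  Merge: [2] + [1, 8] -> [1, 2, 8]
  Split: [30, 19, 20] -> [30] and [19, 20]
    Split: [19, 20] -> [19] and [20]
    Merge: [19] + [20] -> [19, 20]
  Merge: [30] + [19, 20] -> [19, 20, 30]
Merge: [1, 2, 8] + [19, 20, 30] -> [1, 2, 8, 19, 20, 30]

Final sorted array: [1, 2, 8, 19, 20, 30]

The merge sort proceeds by recursively splitting the array and merging sorted halves.
After all merges, the sorted array is [1, 2, 8, 19, 20, 30].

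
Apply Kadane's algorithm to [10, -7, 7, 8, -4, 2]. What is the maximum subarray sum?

Using Kadane's algorithm on [10, -7, 7, 8, -4, 2]:

Scanning through the array:
Position 1 (value -7): max_ending_here = 3, max_so_far = 10
Position 2 (value 7): max_ending_here = 10, max_so_far = 10
Position 3 (value 8): max_ending_here = 18, max_so_far = 18
Position 4 (value -4): max_ending_here = 14, max_so_far = 18
Position 5 (value 2): max_ending_here = 16, max_so_far = 18

Maximum subarray: [10, -7, 7, 8]
Maximum sum: 18

The maximum subarray is [10, -7, 7, 8] with sum 18. This subarray runs from index 0 to index 3.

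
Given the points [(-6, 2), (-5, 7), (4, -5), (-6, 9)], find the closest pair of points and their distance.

Computing all pairwise distances among 4 points:

d((-6, 2), (-5, 7)) = 5.099
d((-6, 2), (4, -5)) = 12.2066
d((-6, 2), (-6, 9)) = 7.0
d((-5, 7), (4, -5)) = 15.0
d((-5, 7), (-6, 9)) = 2.2361 <-- minimum
d((4, -5), (-6, 9)) = 17.2047

Closest pair: (-5, 7) and (-6, 9) with distance 2.2361

The closest pair is (-5, 7) and (-6, 9) with Euclidean distance 2.2361. For 4 points, brute-force pairwise comparison is shown above. For large n, the divide-and-conquer algorithm (sort by x, recurse on halves, check the dividing strip) achieves O(n log n).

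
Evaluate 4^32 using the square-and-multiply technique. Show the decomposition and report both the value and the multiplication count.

Computing 4^32 by squaring (build up from 4^1; each line after the first costs one multiplication):

4^1 = 4
4^2 = (4^1)^2 = 4^2 = 16
4^4 = (4^2)^2 = 16^2 = 256
4^8 = (4^4)^2 = 256^2 = 65536
4^16 = (4^8)^2 = 65536^2 = 4294967296
4^32 = (4^16)^2 = 4294967296^2 = 18446744073709551616

Result: 18446744073709551616
Multiplications needed: 5 (5 lines after 4^1)

4^32 = 18446744073709551616. Using exponentiation by squaring, this requires 5 multiplications. The key idea: if the exponent is even, square the half-power; if odd, multiply by the base once.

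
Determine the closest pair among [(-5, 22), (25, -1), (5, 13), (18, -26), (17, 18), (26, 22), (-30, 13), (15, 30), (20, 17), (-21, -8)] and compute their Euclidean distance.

Computing all pairwise distances among 10 points:

d((-5, 22), (25, -1)) = 37.8021
d((-5, 22), (5, 13)) = 13.4536
d((-5, 22), (18, -26)) = 53.2259
d((-5, 22), (17, 18)) = 22.3607
d((-5, 22), (26, 22)) = 31.0
d((-5, 22), (-30, 13)) = 26.5707
d((-5, 22), (15, 30)) = 21.5407
d((-5, 22), (20, 17)) = 25.4951
d((-5, 22), (-21, -8)) = 34.0
d((25, -1), (5, 13)) = 24.4131
d((25, -1), (18, -26)) = 25.9615
d((25, -1), (17, 18)) = 20.6155
d((25, -1), (26, 22)) = 23.0217
d((25, -1), (-30, 13)) = 56.7539
d((25, -1), (15, 30)) = 32.573
d((25, -1), (20, 17)) = 18.6815
d((25, -1), (-21, -8)) = 46.5296
d((5, 13), (18, -26)) = 41.1096
d((5, 13), (17, 18)) = 13.0
d((5, 13), (26, 22)) = 22.8473
d((5, 13), (-30, 13)) = 35.0
d((5, 13), (15, 30)) = 19.7231
d((5, 13), (20, 17)) = 15.5242
d((5, 13), (-21, -8)) = 33.4215
d((18, -26), (17, 18)) = 44.0114
d((18, -26), (26, 22)) = 48.6621
d((18, -26), (-30, 13)) = 61.8466
d((18, -26), (15, 30)) = 56.0803
d((18, -26), (20, 17)) = 43.0465
d((18, -26), (-21, -8)) = 42.9535
d((17, 18), (26, 22)) = 9.8489
d((17, 18), (-30, 13)) = 47.2652
d((17, 18), (15, 30)) = 12.1655
d((17, 18), (20, 17)) = 3.1623 <-- minimum
d((17, 18), (-21, -8)) = 46.0435
d((26, 22), (-30, 13)) = 56.7186
d((26, 22), (15, 30)) = 13.6015
d((26, 22), (20, 17)) = 7.8102
d((26, 22), (-21, -8)) = 55.7584
d((-30, 13), (15, 30)) = 48.1041
d((-30, 13), (20, 17)) = 50.1597
d((-30, 13), (-21, -8)) = 22.8473
d((15, 30), (20, 17)) = 13.9284
d((15, 30), (-21, -8)) = 52.345
d((20, 17), (-21, -8)) = 48.0208

Closest pair: (17, 18) and (20, 17) with distance 3.1623

The closest pair is (17, 18) and (20, 17) with Euclidean distance 3.1623. For 10 points, brute-force pairwise comparison is shown above. For large n, the divide-and-conquer algorithm (sort by x, recurse on halves, check the dividing strip) achieves O(n log n).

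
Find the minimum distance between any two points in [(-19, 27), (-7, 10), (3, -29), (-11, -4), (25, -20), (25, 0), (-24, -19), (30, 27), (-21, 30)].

Computing all pairwise distances among 9 points:

d((-19, 27), (-7, 10)) = 20.8087
d((-19, 27), (3, -29)) = 60.1664
d((-19, 27), (-11, -4)) = 32.0156
d((-19, 27), (25, -20)) = 64.3817
d((-19, 27), (25, 0)) = 51.6236
d((-19, 27), (-24, -19)) = 46.2709
d((-19, 27), (30, 27)) = 49.0
d((-19, 27), (-21, 30)) = 3.6056 <-- minimum
d((-7, 10), (3, -29)) = 40.2616
d((-7, 10), (-11, -4)) = 14.5602
d((-7, 10), (25, -20)) = 43.8634
d((-7, 10), (25, 0)) = 33.5261
d((-7, 10), (-24, -19)) = 33.6155
d((-7, 10), (30, 27)) = 40.7185
d((-7, 10), (-21, 30)) = 24.4131
d((3, -29), (-11, -4)) = 28.6531
d((3, -29), (25, -20)) = 23.7697
d((3, -29), (25, 0)) = 36.4005
d((3, -29), (-24, -19)) = 28.7924
d((3, -29), (30, 27)) = 62.1691
d((3, -29), (-21, 30)) = 63.6946
d((-11, -4), (25, -20)) = 39.3954
d((-11, -4), (25, 0)) = 36.2215
d((-11, -4), (-24, -19)) = 19.8494
d((-11, -4), (30, 27)) = 51.4004
d((-11, -4), (-21, 30)) = 35.4401
d((25, -20), (25, 0)) = 20.0
d((25, -20), (-24, -19)) = 49.0102
d((25, -20), (30, 27)) = 47.2652
d((25, -20), (-21, 30)) = 67.9412
d((25, 0), (-24, -19)) = 52.5547
d((25, 0), (30, 27)) = 27.4591
d((25, 0), (-21, 30)) = 54.9181
d((-24, -19), (30, 27)) = 70.9366
d((-24, -19), (-21, 30)) = 49.0918
d((30, 27), (-21, 30)) = 51.0882

Closest pair: (-19, 27) and (-21, 30) with distance 3.6056

The closest pair is (-19, 27) and (-21, 30) with Euclidean distance 3.6056. For 9 points, brute-force pairwise comparison is shown above. For large n, the divide-and-conquer algorithm (sort by x, recurse on halves, check the dividing strip) achieves O(n log n).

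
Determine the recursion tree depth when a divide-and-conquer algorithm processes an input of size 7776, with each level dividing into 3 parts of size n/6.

For divide and conquer with division factor 6:

Problem sizes at each level:
Level 0: 7776
Level 1: 1296
Level 2: 216
Level 3: 36
Level 4: 6
Level 5: 1

The root is level 0 and the size-1 base case is level 5 (the tree spans levels 0 through 5, i.e. 6 levels counting the root), so the depth is the number of divisions: log_6(7776) = 5

The recursion tree depth is log_6(7776) = 5. At each level, the problem size is divided by 6, so it takes 5 divisions to reduce to a base case of size 1. The algorithm makes 3 recursive calls at each level.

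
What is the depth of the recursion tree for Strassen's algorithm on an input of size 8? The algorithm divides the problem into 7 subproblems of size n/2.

For divide and conquer with division factor 2:

Problem sizes at each level:
Level 0: 8
Level 1: 4
Level 2: 2
Level 3: 1

The root is level 0 and the size-1 base case is level 3 (the tree spans levels 0 through 3, i.e. 4 levels counting the root), so the depth is the number of divisions: log_2(8) = 3

The recursion tree depth is log_2(8) = 3. At each level, the problem size is divided by 2, so it takes 3 divisions to reduce to a base case of size 1. The algorithm makes 7 recursive calls at each level.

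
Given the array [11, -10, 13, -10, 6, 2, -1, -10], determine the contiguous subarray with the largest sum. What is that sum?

Using Kadane's algorithm on [11, -10, 13, -10, 6, 2, -1, -10]:

Scanning through the array:
Position 1 (value -10): max_ending_here = 1, max_so_far = 11
Position 2 (value 13): max_ending_here = 14, max_so_far = 14
Position 3 (value -10): max_ending_here = 4, max_so_far = 14
Position 4 (value 6): max_ending_here = 10, max_so_far = 14
Position 5 (value 2): max_ending_here = 12, max_so_far = 14
Position 6 (value -1): max_ending_here = 11, max_so_far = 14
Position 7 (value -10): max_ending_here = 1, max_so_far = 14

Maximum subarray: [11, -10, 13]
Maximum sum: 14

The maximum subarray is [11, -10, 13] with sum 14. This subarray runs from index 0 to index 2.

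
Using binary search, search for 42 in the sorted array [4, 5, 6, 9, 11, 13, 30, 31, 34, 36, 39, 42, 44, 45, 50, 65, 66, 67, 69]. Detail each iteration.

Binary search for 42 in [4, 5, 6, 9, 11, 13, 30, 31, 34, 36, 39, 42, 44, 45, 50, 65, 66, 67, 69]:

lo=0, hi=18, mid=9, arr[mid]=36 -> 36 < 42, search right half
lo=10, hi=18, mid=14, arr[mid]=50 -> 50 > 42, search left half
lo=10, hi=13, mid=11, arr[mid]=42 -> Found target at index 11!

Binary search finds 42 at index 11 after 3 comparisons. The search repeatedly halves the search space by comparing with the middle element.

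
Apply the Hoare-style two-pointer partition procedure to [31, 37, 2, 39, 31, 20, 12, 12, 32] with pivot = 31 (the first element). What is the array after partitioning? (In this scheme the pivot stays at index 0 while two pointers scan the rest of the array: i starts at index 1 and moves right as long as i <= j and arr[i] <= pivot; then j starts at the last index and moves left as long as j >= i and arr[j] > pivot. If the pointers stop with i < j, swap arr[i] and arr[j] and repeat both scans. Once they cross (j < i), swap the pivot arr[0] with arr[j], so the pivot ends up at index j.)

Hoare-style two-pointer partition with pivot = 31:

Initial array: [31, 37, 2, 39, 31, 20, 12, 12, 32]

Pointers start at i = 1, j = 8.
i stops at index 1 (arr[1]=37 > 31), j stops at index 7 (arr[7]=12 <= 31): swap arr[1] and arr[7], array becomes [31, 12, 2, 39, 31, 20, 12, 37, 32]
i stops at index 3 (arr[3]=39 > 31), j stops at index 6 (arr[6]=12 <= 31): swap arr[3] and arr[6], array becomes [31, 12, 2, 12, 31, 20, 39, 37, 32]
i ends at 6, j ends at 5: the pointers have crossed (j < i), so scanning stops.

Swap pivot arr[0] with arr[5] to place pivot at position 5: [20, 12, 2, 12, 31, 31, 39, 37, 32]
Pivot position: 5

After partitioning with pivot 31, the array becomes [20, 12, 2, 12, 31, 31, 39, 37, 32]. The pivot is placed at index 5. All elements to the left of the pivot are <= 31, and all elements to the right are > 31.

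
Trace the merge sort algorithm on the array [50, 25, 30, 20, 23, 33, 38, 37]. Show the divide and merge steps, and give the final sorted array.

Merge sort trace:

Split: [50, 25, 30, 20, 23, 33, 38, 37] -> [50, 25, 30, 20] and [23, 33, 38, 37]
  Split: [50, 25, 30, 20] -> [50, 25] and [30, 20]
    Split: [50, 25] -> [50] and [25]
    Merge: [50] + [25] -> [25, 50]
    Split: [30, 20] -> [30] and [20]
    Merge: [30] + [20] -> [20, 30]
  Merge: [25, 50] + [20, 30] -> [20, 25, 30, 50]
  Split: [23, 33, 38, 37] -> [23, 33] and [38, 37]
    Split: [23, 33] -> [23] and [33]
    Merge: [23] + [33] -> [23, 33]
    Split: [38, 37] -> [38] and [37]
    Merge: [38] + [37] -> [37, 38]
  Merge: [23, 33] + [37, 38] -> [23, 33, 37, 38]
Merge: [20, 25, 30, 50] + [23, 33, 37, 38] -> [20, 23, 25, 30, 33, 37, 38, 50]

Final sorted array: [20, 23, 25, 30, 33, 37, 38, 50]

The merge sort proceeds by recursively splitting the array and merging sorted halves.
After all merges, the sorted array is [20, 23, 25, 30, 33, 37, 38, 50].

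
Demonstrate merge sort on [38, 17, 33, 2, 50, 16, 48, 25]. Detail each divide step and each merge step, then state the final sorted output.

Merge sort trace:

Split: [38, 17, 33, 2, 50, 16, 48, 25] -> [38, 17, 33, 2] and [50, 16, 48, 25]
  Split: [38, 17, 33, 2] -> [38, 17] and [33, 2]
    Split: [38, 17] -> [38] and [17]
    Merge: [38] + [17] -> [17, 38]
    Split: [33, 2] -> [33] and [2]
    Merge: [33] + [2] -> [2, 33]
  Merge: [17, 38] + [2, 33] -> [2, 17, 33, 38]
  Split: [50, 16, 48, 25] -> [50, 16] and [48, 25]
    Split: [50, 16] -> [50] and [16]
    Merge: [50] + [16] -> [16, 50]
    Split: [48, 25] -> [48] and [25]
    Merge: [48] + [25] -> [25, 48]
  Merge: [16, 50] + [25, 48] -> [16, 25, 48, 50]
Merge: [2, 17, 33, 38] + [16, 25, 48, 50] -> [2, 16, 17, 25, 33, 38, 48, 50]

Final sorted array: [2, 16, 17, 25, 33, 38, 48, 50]

The merge sort proceeds by recursively splitting the array and merging sorted halves.
After all merges, the sorted array is [2, 16, 17, 25, 33, 38, 48, 50].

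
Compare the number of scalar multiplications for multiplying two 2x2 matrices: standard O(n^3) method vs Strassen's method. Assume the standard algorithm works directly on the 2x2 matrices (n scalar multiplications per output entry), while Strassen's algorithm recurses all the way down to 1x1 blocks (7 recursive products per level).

Matrix multiplication for 2x2 matrices:

Standard algorithm: 2^3 = 8 multiplications
Strassen's algorithm: 7^(log2(2)) = 7^1 = 7 multiplications
Savings: 8 - 7 = 1 multiplications

Standard: 8 multiplications (2^3). Strassen: 7 multiplications (7^1). Strassen reduces 8 recursive multiplications to 7 at each level.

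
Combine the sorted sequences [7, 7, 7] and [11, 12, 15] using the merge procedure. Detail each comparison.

Merging process:

Compare 7 vs 11: take 7 from left. Merged: [7]
Compare 7 vs 11: take 7 from left. Merged: [7, 7]
Compare 7 vs 11: take 7 from left. Merged: [7, 7, 7]
Append remaining from right: [11, 12, 15]. Merged: [7, 7, 7, 11, 12, 15]

Final merged array: [7, 7, 7, 11, 12, 15]
Total comparisons: 3

The merged array is [7, 7, 7, 11, 12, 15], requiring 3 comparisons. The merge step runs in O(n) time where n is the total number of elements.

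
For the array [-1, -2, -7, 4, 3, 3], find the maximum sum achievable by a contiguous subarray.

Using Kadane's algorithm on [-1, -2, -7, 4, 3, 3]:

Scanning through the array:
Position 1 (value -2): max_ending_here = -2, max_so_far = -1
Position 2 (value -7): max_ending_here = -7, max_so_far = -1
Position 3 (value 4): max_ending_here = 4, max_so_far = 4
Position 4 (value 3): max_ending_here = 7, max_so_far = 7
Position 5 (value 3): max_ending_here = 10, max_so_far = 10

Maximum subarray: [4, 3, 3]
Maximum sum: 10

The maximum subarray is [4, 3, 3] with sum 10. This subarray runs from index 3 to index 5.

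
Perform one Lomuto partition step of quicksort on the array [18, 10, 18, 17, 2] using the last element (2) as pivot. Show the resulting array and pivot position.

Lomuto partition with pivot = 2:

Initial array: [18, 10, 18, 17, 2]

arr[0]=18 > 2: no swap
arr[1]=10 > 2: no swap
arr[2]=18 > 2: no swap
arr[3]=17 > 2: no swap

Place pivot at position 0: [2, 10, 18, 17, 18]
Pivot position: 0

After partitioning with pivot 2, the array becomes [2, 10, 18, 17, 18]. The pivot is placed at index 0. All elements to the left of the pivot are <= 2, and all elements to the right are > 2.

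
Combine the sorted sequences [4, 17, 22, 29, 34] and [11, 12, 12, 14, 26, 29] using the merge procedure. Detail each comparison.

Merging process:

Compare 4 vs 11: take 4 from left. Merged: [4]
Compare 17 vs 11: take 11 from right. Merged: [4, 11]
Compare 17 vs 12: take 12 from right. Merged: [4, 11, 12]
Compare 17 vs 12: take 12 from right. Merged: [4, 11, 12, 12]
Compare 17 vs 14: take 14 from right. Merged: [4, 11, 12, 12, 14]
Compare 17 vs 26: take 17 from left. Merged: [4, 11, 12, 12, 14, 17]
Compare 22 vs 26: take 22 from left. Merged: [4, 11, 12, 12, 14, 17, 22]
Compare 29 vs 26: take 26 from right. Merged: [4, 11, 12, 12, 14, 17, 22, 26]
Compare 29 vs 29: take 29 from left. Merged: [4, 11, 12, 12, 14, 17, 22, 26, 29]
Compare 34 vs 29: take 29 from right. Merged: [4, 11, 12, 12, 14, 17, 22, 26, 29, 29]
Append remaining from left: [34]. Merged: [4, 11, 12, 12, 14, 17, 22, 26, 29, 29, 34]

Final merged array: [4, 11, 12, 12, 14, 17, 22, 26, 29, 29, 34]
Total comparisons: 10

The merged array is [4, 11, 12, 12, 14, 17, 22, 26, 29, 29, 34], requiring 10 comparisons. The merge step runs in O(n) time where n is the total number of elements.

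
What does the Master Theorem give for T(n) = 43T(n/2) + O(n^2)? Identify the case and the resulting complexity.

Master Theorem for T(n) = 43T(n/2) + O(n^2):

a = 43, b = 2, c = 2
log_b(a) = log_2(43) = 5.4263

Case 1: c = 2 < log_2(43) = 5.4263
T(n) = O(n^(log_2 43))

For T(n) = 43T(n/2) + O(n^2): log_2(43) = 5.4263. This is Case 1 of the Master Theorem (c < log_b(a), work dominated by leaves), giving O(n^(log_2 43)).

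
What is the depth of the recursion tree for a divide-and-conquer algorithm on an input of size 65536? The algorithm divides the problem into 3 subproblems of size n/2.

For divide and conquer with division factor 2:

Problem sizes at each level:
Level 0: 65536
Level 1: 32768
Level 2: 16384
Level 3: 8192
Level 4: 4096
Level 5: 2048
Level 6: 1024
Level 7: 512
Level 8: 256
Level 9: 128
Level 10: 64
Level 11: 32
Level 12: 16
Level 13: 8
Level 14: 4
Level 15: 2
Level 16: 1

The root is level 0 and the size-1 base case is level 16 (the tree spans levels 0 through 16, i.e. 17 levels counting the root), so the depth is the number of divisions: log_2(65536) = 16

The recursion tree depth is log_2(65536) = 16. At each level, the problem size is divided by 2, so it takes 16 divisions to reduce to a base case of size 1. The algorithm makes 3 recursive calls at each level.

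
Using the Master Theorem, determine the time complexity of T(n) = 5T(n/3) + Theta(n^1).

Master Theorem for T(n) = 5T(n/3) + O(n^1):

a = 5, b = 3, c = 1
log_b(a) = log_3(5) = 1.4650

Case 1: c = 1 < log_3(5) = 1.4650
T(n) = O(n^(log_3 5))

For T(n) = 5T(n/3) + O(n^1): log_3(5) = 1.4650. This is Case 1 of the Master Theorem (c < log_b(a), work dominated by leaves), giving O(n^(log_3 5)).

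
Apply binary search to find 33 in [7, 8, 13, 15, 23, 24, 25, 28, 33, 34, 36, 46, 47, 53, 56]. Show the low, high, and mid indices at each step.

Binary search for 33 in [7, 8, 13, 15, 23, 24, 25, 28, 33, 34, 36, 46, 47, 53, 56]:

lo=0, hi=14, mid=7, arr[mid]=28 -> 28 < 33, search right half
lo=8, hi=14, mid=11, arr[mid]=46 -> 46 > 33, search left half
lo=8, hi=10, mid=9, arr[mid]=34 -> 34 > 33, search left half
lo=8, hi=8, mid=8, arr[mid]=33 -> Found target at index 8!

Binary search finds 33 at index 8 after 4 comparisons. The search repeatedly halves the search space by comparing with the middle element.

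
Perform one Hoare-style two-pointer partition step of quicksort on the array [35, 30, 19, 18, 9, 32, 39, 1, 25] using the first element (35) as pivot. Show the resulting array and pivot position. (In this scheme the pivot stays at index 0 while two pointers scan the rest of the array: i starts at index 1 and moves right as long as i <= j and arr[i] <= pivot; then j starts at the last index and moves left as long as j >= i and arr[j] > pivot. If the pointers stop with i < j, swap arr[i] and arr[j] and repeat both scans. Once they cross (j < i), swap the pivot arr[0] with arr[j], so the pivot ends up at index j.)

Hoare-style two-pointer partition with pivot = 35:

Initial array: [35, 30, 19, 18, 9, 32, 39, 1, 25]

Pointers start at i = 1, j = 8.
i stops at index 6 (arr[6]=39 > 35), j stops at index 8 (arr[8]=25 <= 35): swap arr[6] and arr[8], array becomes [35, 30, 19, 18, 9, 32, 25, 1, 39]
i ends at 8, j ends at 7: the pointers have crossed (j < i), so scanning stops.

Swap pivot arr[0] with arr[7] to place pivot at position 7: [1, 30, 19, 18, 9, 32, 25, 35, 39]
Pivot position: 7

After partitioning with pivot 35, the array becomes [1, 30, 19, 18, 9, 32, 25, 35, 39]. The pivot is placed at index 7. All elements to the left of the pivot are <= 35, and all elements to the right are > 35.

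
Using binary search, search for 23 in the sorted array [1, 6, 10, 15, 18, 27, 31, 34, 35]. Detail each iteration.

Binary search for 23 in [1, 6, 10, 15, 18, 27, 31, 34, 35]:

lo=0, hi=8, mid=4, arr[mid]=18 -> 18 < 23, search right half
lo=5, hi=8, mid=6, arr[mid]=31 -> 31 > 23, search left half
lo=5, hi=5, mid=5, arr[mid]=27 -> 27 > 23, search left half
lo=5 > hi=4, target 23 not found

Binary search determines that 23 is not in the array after 3 comparisons. The search space was exhausted without finding the target.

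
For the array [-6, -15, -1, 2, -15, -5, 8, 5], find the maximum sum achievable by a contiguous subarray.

Using Kadane's algorithm on [-6, -15, -1, 2, -15, -5, 8, 5]:

Scanning through the array:
Position 1 (value -15): max_ending_here = -15, max_so_far = -6
Position 2 (value -1): max_ending_here = -1, max_so_far = -1
Position 3 (value 2): max_ending_here = 2, max_so_far = 2
Position 4 (value -15): max_ending_here = -13, max_so_far = 2
Position 5 (value -5): max_ending_here = -5, max_so_far = 2
Position 6 (value 8): max_ending_here = 8, max_so_far = 8
Position 7 (value 5): max_ending_here = 13, max_so_far = 13

Maximum subarray: [8, 5]
Maximum sum: 13

The maximum subarray is [8, 5] with sum 13. This subarray runs from index 6 to index 7.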